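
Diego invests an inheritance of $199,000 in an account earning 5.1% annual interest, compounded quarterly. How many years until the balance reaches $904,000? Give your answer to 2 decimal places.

29.87 years

(1 + 0.01275)^(4t) = 904,000/199,000 = 4.5427.
4t·ln(1 + 0.01275) = ln(4.5427); 4t = 1.5135/0.0126694 ≈ 119.4630.
t ≈ 29.8657 years.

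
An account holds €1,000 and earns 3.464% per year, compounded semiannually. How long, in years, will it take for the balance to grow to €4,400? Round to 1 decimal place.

43.1 years

We need (1 + 0.01732)^(2t) = 4.4, so 2t = ln 4.4 / ln 1.01732 ≈ 86.2817.
t ≈ 86.2817/2 = 43.1408 years.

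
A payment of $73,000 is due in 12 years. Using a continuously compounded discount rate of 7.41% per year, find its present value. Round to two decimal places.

P = A·e^(−rt) = 73,000·e^(−0.8892).
e^(−0.8892) ≈ 0.4109844088, so P ≈ 30,001.8618.

$30,001.86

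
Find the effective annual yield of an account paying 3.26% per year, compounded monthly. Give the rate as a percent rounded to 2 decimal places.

3.31%

EAR = (1 + 3.26%/12)^12 − 1 = (1 + 0.00271667)^12 − 1.
(1 + 0.00271667)^12 ≈ 1.033092, so EAR ≈ 3.30915%.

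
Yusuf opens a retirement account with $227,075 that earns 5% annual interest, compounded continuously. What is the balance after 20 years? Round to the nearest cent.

A = P·e^(rt) = 227,075·e^(0.05·20) = 227,075·e^1.
e^1 ≈ 2.71828182846, so A ≈ 617,253.8462.

$617,253.85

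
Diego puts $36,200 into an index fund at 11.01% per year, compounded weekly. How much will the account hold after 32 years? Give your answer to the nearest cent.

$1,222,354.90

Growth factor = (1 + 0.1101/52)^1664 ≈ 33.76671004545.
A ≈ 36,200 × 33.76671004545 ≈ 1,222,354.9036.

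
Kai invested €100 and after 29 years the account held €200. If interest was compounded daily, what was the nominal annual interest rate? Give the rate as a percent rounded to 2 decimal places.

2.39%

The 10585-period growth factor is 200/100 = 2.
r/365 = 2^(1/10585) − 1 ≈ 0.0000654861, so r ≈ 365·0.0000654861 = 2.39024%.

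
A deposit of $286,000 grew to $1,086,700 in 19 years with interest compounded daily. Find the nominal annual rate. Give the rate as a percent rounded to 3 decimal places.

(1 + r/365)^6935 = 1,086,700/286,000 = 3.79965.
1 + r/365 = 3.79965^(1/6935) ≈ 1.000193, so r/365 ≈ 0.000192507.
r ≈ 365·0.000192507 = 7.02651%.

7.027%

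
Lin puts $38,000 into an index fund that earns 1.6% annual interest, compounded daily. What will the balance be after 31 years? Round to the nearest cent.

Periodic rate = 1.6%/365 = 0.0000438356; periods = 365·31 = 11315.
A = 38,000·(1 + 0.016/365)^11315 ≈ 38,000·1.6421217064 ≈ 62,400.6248.

$62,400.62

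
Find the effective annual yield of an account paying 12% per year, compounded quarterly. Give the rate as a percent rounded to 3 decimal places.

One year is 4 periods at 0.03 each: (1 + 0.03)^4 ≈ 1.125509.
EAR = 1.125509 − 1 ≈ 12.55088%.

12.551%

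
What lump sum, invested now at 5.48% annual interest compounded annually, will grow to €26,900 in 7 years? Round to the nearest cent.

€18,516.61

Growth factor = (1 + 0.0548)^7 ≈ 1.4527498787.
P = 26,900/1.4527498787 ≈ 18,516.6080.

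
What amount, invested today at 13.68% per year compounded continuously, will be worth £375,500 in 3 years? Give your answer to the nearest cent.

P = A·e^(−rt) = 375,500·e^(−0.4104).
e^(−0.4104) ≈ 0.663384843121, so P ≈ 249,101.0086.

£249,101.01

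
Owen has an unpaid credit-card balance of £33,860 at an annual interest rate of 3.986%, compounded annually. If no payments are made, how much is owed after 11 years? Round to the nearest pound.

£52,049

Annual rate = 3.986% = 0.03986; years = 11.
A = 33,860·(1 + 0.03986)^11 ≈ 33,860·1.5371760138 ≈ 52,048.7798.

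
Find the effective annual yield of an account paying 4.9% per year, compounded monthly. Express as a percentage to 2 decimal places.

EAR = (1 + 4.9%/12)^12 − 1 = (1 + 0.00408333)^12 − 1.
(1 + 0.00408333)^12 ≈ 1.050116, so EAR ≈ 5.01156%.

5.01%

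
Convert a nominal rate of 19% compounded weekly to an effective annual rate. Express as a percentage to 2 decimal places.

20.88%

One year is 52 periods at 0.00365385 each: (1 + 0.00365385)^52 ≈ 1.208831.
EAR = 1.208831 − 1 ≈ 20.88309%.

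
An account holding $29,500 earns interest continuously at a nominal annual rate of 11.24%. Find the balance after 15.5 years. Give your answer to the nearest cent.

$168,441.80

A = P·e^(rt) = 29,500·e^(0.1124·15.5) = 29,500·e^1.7422.
e^1.7422 ≈ 5.70989137589, so A ≈ 168,441.7956.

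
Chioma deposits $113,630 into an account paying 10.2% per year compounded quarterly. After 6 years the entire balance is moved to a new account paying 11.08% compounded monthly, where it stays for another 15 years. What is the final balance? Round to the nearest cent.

$1,087,513.01

After 6 years at 10.2%: 113,630 × 1.830020492224 ≈ 207,945.2285.
Then 15 years at 11.08%: 207,945.2285 × 5.229805072163 ≈ 1,087,513.0109.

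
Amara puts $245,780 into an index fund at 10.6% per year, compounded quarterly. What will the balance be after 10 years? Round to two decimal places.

Growth factor = (1 + 0.0265)^40 ≈ 2.84680780773.
A ≈ 245,780 × 2.84680780773 ≈ 699,688.4230.

$699,688.42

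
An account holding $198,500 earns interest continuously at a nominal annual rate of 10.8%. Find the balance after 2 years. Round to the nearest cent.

A = P·e^(rt) = 198,500·e^(0.108·2) = 198,500·e^0.216.
e^0.216 ≈ 1.241102379, so A ≈ 246,358.8222.

$246,358.82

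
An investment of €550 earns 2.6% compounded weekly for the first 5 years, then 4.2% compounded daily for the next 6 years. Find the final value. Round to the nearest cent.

After 5 years at 2.6%: 550 × 1.13879138 ≈ 626.3353.
Then 6 years at 4.2%: 626.3353 × 1.28657738 ≈ 805.8288.

€805.83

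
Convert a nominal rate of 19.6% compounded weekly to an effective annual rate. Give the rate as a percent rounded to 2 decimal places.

One year is 52 periods at 0.00376923 each: (1 + 0.00376923)^52 ≈ 1.216079.
EAR = 1.216079 − 1 ≈ 21.60787%.

21.61%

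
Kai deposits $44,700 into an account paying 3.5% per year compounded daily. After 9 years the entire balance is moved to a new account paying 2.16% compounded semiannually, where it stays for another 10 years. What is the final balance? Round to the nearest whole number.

Phase 1: 44,700·(1 + 0.035/365)^3285 ≈ 61,249.6662.
Phase 2: 61,249.6662·(1 + 0.0108)^20 ≈ 75,929.1243.

$75,929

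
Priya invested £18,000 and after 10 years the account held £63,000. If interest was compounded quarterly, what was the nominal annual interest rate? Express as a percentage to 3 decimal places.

The 40-period growth factor is 63,000/18,000 = 3.5.
r/4 = 3.5^(1/40) − 1 ≈ 0.0318147, so r ≈ 4·0.0318147 = 12.72587%.

12.726%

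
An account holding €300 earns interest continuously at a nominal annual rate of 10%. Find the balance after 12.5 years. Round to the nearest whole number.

A = P·e^(rt) = 300·e^(0.1·12.5) = 300·e^1.25.
e^1.25 ≈ 3.490342957, so A ≈ 1,047.1029.

€1,047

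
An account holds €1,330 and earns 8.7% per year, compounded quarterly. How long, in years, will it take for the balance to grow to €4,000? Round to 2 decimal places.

12.79 years

We need (1 + 0.02175)^(4t) = 3.0075, so 4t = ln 3.0075 / ln 1.02175 ≈ 51.1746.
t ≈ 51.1746/4 = 12.7936 years.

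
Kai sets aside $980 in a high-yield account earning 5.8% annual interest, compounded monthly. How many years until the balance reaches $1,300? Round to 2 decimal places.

(1 + 0.00483333)^(12t) = 1,300/980 = 1.3265.
12t·ln(1 + 0.00483333) = ln(1.3265); 12t = 0.28257/0.00482169 ≈ 58.6033.
t ≈ 4.8836 years.

4.88 years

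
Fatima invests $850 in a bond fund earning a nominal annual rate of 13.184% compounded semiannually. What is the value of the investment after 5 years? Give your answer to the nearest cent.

$1,609.40

Periodic rate = 13.184%/2 = 0.06592; periods = 2·5 = 10.
A = 850·(1 + 0.06592)^10 ≈ 850·1.893416294 ≈ 1,609.4038.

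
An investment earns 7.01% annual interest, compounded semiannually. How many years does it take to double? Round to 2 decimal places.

10.06 years

(1 + 0.03505)^(2t) = 2.
2t = ln 2 / ln(1 + 0.03505) ≈ 0.69315/0.0344497 ≈ 20.1205.
t ≈ 10.0603.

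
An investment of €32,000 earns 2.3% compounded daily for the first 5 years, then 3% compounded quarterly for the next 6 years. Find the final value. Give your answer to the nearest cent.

€42,951.03

Phase 1: 32,000·(1 + 0.023/365)^1825 ≈ 35,899.8199.
Phase 2: 35,899.8199·(1 + 0.0075)^24 ≈ 42,951.0303.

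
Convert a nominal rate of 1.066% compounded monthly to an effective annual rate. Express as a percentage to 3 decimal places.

1.071%

EAR = (1 + 1.066%/12)^12 − 1 = (1 + 0.000888333)^12 − 1.
(1 + 0.000888333)^12 ≈ 1.010712, so EAR ≈ 1.07122%.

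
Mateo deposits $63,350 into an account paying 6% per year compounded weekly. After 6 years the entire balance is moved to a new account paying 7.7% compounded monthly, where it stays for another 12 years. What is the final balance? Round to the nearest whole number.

$228,039

Phase 1: 63,350·(1 + 0.06/52)^312 ≈ 90,782.5761.
Phase 2: 90,782.5761·(1 + 0.077/12)^144 ≈ 228,038.7327.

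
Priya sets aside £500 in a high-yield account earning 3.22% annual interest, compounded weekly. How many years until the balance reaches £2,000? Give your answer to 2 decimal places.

We need (1 + 0.000619231)^(52t) = 4, so 52t = ln 4 / ln 1.000619 ≈ 2239.4293.
t ≈ 2239.4293/52 = 43.0659 years.

43.07 years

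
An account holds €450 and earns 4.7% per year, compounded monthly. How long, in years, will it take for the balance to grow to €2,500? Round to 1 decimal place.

(1 + 0.00391667)^(12t) = 2,500/450 = 5.5556.
12t·ln(1 + 0.00391667) = ln(5.5556); 12t = 1.7148/0.00390902 ≈ 438.6777.
t ≈ 36.5565 years.

36.6 years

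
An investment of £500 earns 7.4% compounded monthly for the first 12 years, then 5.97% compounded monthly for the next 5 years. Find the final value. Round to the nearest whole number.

Phase 1: 500·(1 + 0.074/12)^144 ≈ 1,211.8232.
Phase 2: 1,211.8232·(1 + 0.004975)^60 ≈ 1,632.1301.

£1,632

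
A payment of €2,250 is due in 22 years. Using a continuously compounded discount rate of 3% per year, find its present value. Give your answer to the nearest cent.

P = A·e^(−rt) = 2,250·e^(−0.66).
e^(−0.66) ≈ 0.5168513345, so P ≈ 1,162.9155.

€1,162.92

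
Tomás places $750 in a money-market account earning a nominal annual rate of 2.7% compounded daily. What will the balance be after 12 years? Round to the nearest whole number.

Growth factor = (1 + 0.027/365)^4380 ≈ 1.382630739.
A ≈ 750 × 1.382630739 ≈ 1,036.9731.

$1,037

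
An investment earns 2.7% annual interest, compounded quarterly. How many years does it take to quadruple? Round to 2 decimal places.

51.52 years

(1 + 0.00675)^(4t) = 4.
4t = ln 4 / ln(1 + 0.00675) ≈ 1.3863/0.00672732 ≈ 206.0693.
t ≈ 51.5173.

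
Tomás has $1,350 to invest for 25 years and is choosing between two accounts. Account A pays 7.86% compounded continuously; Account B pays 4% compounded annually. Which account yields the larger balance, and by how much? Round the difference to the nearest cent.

A: e^(0.0786·25) = e^1.965 ≈ 7.13491259, so 1,350 × 7.13491259 ≈ 9,632.1320.
B: (1 + 0.04)^25 ≈ 2.665836331, so 1,350 × 2.665836331 ≈ 3,598.8790.
Difference ≈ 6,033.2529 in favor of A.

Account A, by $6,033.25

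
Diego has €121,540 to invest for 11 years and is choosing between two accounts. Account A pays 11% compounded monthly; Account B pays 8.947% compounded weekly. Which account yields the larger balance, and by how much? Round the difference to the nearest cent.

Account A, by €80,425.70

A: (1 + 0.11/12)^132 ≈ 3.33505051628, so 121,540 × 3.33505051628 ≈ 405,342.0397.
B: (1 + 0.08947/52)^572 ≈ 2.67332843209, so 121,540 × 2.67332843209 ≈ 324,916.3376.
Difference ≈ 80,425.7021 in favor of A.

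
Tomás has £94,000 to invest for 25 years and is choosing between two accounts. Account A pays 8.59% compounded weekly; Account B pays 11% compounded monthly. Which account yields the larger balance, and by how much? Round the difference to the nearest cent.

Account A growth factor: (1 + 0.0859/52)^1300 ≈ 8.54826380496; balance ≈ 803,536.7977.
Account B growth factor: (1 + 0.11/12)^300 ≈ 15.44788858902; balance ≈ 1,452,101.5274.
Account B is larger by 648,564.7297.

Account B, by £648,564.73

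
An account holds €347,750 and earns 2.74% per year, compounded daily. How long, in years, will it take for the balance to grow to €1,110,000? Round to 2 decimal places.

42.36 years

We need (1 + 0.0000750685)^(365t) = 3.1919, so 365t = ln 3.1919 / ln 1.000075 ≈ 15461.5469.
t ≈ 15461.5469/365 = 42.3604 years.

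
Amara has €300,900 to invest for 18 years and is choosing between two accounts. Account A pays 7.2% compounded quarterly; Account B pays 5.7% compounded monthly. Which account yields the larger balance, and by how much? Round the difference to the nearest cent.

A: (1 + 0.018)^72 ≈ 3.612767522037, so 300,900 × 3.612767522037 ≈ 1,087,081.7474.
B: (1 + 0.00475)^216 ≈ 2.78311537568, so 300,900 × 2.78311537568 ≈ 837,439.4165.
Difference ≈ 249,642.3308 in favor of A.

Account A, by €249,642.33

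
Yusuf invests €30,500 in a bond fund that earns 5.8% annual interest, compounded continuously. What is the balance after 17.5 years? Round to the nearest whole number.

A = P·e^(rt) = 30,500·e^(0.058·17.5) = 30,500·e^1.015.
e^1.015 ≈ 2.7593633974, so A ≈ 84,160.5836.

€84,161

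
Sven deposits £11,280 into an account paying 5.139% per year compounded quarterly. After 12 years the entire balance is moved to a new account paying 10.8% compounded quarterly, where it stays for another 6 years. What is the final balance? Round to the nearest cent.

Phase 1: 11,280·(1 + 0.0128475)^48 ≈ 20,817.2809.
Phase 2: 20,817.2809·(1 + 0.027)^24 ≈ 39,456.1448.

£39,456.14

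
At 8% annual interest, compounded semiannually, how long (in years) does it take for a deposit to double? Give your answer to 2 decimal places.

8.84 years

(1 + 0.04)^(2t) = 2.
2t = ln 2 / ln(1 + 0.04) ≈ 0.69315/0.0392207 ≈ 17.6730.
t ≈ 8.8365.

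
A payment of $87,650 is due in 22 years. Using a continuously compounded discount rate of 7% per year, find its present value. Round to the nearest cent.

$18,790.50

P = A·e^(−rt) = 87,650·e^(−1.54).
e^(−1.54) ≈ 0.21438110143, so P ≈ 18,790.5035.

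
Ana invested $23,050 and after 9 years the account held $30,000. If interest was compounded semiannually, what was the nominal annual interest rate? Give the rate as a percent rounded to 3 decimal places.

2.950%

(1 + r/2)^18 = 30,000/23,050 = 1.30152.
1 + r/2 = 1.30152^(1/18) ≈ 1.014748, so r/2 ≈ 0.0147483.
r ≈ 2·0.0147483 = 2.94967%.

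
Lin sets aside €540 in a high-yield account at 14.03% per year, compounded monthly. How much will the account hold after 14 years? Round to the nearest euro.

€3,806

Periodic rate = 14.03%/12 = 0.0116917; periods = 12·14 = 168.
A = 540·(1 + 0.1403/12)^168 ≈ 540·7.048440139 ≈ 3,806.1577.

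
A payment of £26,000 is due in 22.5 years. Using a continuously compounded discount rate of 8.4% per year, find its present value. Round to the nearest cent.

P = A·e^(−rt) = 26,000·e^(−1.89).
e^(−1.89) ≈ 0.15107180884, so P ≈ 3,927.8670.

£3,927.87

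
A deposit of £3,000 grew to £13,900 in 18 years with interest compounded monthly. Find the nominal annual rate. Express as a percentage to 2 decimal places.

8.55%

The 216-period growth factor is 13,900/3,000 = 4.63333.
r/12 = 4.63333^(1/216) − 1 ≈ 0.00712376, so r ≈ 12·0.00712376 = 8.54851%.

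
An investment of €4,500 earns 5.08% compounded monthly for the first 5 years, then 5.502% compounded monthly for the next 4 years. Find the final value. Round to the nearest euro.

Phase 1: 4,500·(1 + 0.0508/12)^60 ≈ 5,798.1638.
Phase 2: 5,798.1638·(1 + 0.004585)^48 ≈ 7,221.9015.

€7,222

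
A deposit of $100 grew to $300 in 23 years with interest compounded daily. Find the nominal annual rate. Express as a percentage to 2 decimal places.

4.78%

The 8395-period growth factor is 300/100 = 3.
r/365 = 3^(1/8395) − 1 ≈ 0.000130874, so r ≈ 365·0.000130874 = 4.77689%.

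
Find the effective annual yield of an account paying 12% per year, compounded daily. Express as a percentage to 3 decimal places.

12.747%

One year is 365 periods at 0.000328767 each: (1 + 0.000328767)^365 ≈ 1.127475.
EAR = 1.127475 − 1 ≈ 12.74746%.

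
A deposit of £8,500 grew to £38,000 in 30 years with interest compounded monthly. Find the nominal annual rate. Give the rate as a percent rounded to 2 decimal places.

(1 + r/12)^360 = 38,000/8,500 = 4.47059.
1 + r/12 = 4.47059^(1/360) ≈ 1.004168, so r/12 ≈ 0.00416844.
r ≈ 12·0.00416844 = 5.00213%.

5.00%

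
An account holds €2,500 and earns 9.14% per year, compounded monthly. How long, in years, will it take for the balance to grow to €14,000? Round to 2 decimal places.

We need (1 + 0.00761667)^(12t) = 5.6, so 12t = ln 5.6 / ln 1.007617 ≈ 227.0441.
t ≈ 227.0441/12 = 18.9203 years.

18.92 years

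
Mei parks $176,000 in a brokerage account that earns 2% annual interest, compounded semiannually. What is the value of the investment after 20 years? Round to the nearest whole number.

Periodic rate = 2%/2 = 0.01; periods = 2·20 = 40.
A = 176,000·(1 + 0.01)^40 ≈ 176,000·1.48886373359 ≈ 262,040.0171.

$262,040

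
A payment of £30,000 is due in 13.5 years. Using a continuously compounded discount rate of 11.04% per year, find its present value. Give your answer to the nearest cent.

£6,758.48

P = A·e^(−rt) = 30,000·e^(−1.4904).
e^(−1.4904) ≈ 0.2252825245, so P ≈ 6,758.4757.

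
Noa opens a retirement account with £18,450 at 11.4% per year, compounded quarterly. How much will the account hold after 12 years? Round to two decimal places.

Periodic rate = 11.4%/4 = 0.0285; periods = 4·12 = 48.
A = 18,450·(1 + 0.0285)^48 ≈ 18,450·3.853063882 ≈ 71,089.0286.

£71,089.03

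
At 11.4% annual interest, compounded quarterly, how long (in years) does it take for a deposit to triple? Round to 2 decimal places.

(1 + 0.0285)^(4t) = 3.
4t = ln 3 / ln(1 + 0.0285) ≈ 1.0986/0.0281014 ≈ 39.0945.
t ≈ 9.7736.

9.77 years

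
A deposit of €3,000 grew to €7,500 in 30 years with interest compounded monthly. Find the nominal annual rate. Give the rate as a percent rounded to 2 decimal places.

3.06%

(1 + r/12)^360 = 7,500/3,000 = 2.5.
1 + r/12 = 2.5^(1/360) ≈ 1.002548, so r/12 ≈ 0.00254849.
r ≈ 12·0.00254849 = 3.05819%.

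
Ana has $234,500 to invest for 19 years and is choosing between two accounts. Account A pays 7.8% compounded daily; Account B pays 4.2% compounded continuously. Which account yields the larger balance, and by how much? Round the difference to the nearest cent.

Account A growth factor: (1 + 0.078/365)^6935 ≈ 4.401043499887; balance ≈ 1,032,044.7007.
Account B growth factor: e^(0.042·19) = e^0.798 ≈ 2.22109429475; balance ≈ 520,846.6121.
Account A is larger by 511,198.0886.

Account A, by $511,198.09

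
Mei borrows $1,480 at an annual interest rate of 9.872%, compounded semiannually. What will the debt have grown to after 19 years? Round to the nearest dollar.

$9,234

Periodic rate = 9.872%/2 = 0.04936; periods = 2·19 = 38.
A = 1,480·(1 + 0.04936)^38 ≈ 1,480·6.239233086 ≈ 9,234.0650.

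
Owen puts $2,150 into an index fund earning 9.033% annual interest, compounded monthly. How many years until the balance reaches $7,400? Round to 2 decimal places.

(1 + 0.0075275)^(12t) = 7,400/2,150 = 3.4419.
12t·ln(1 + 0.0075275) = ln(3.4419); 12t = 1.236/0.00749931 ≈ 164.8168.
t ≈ 13.7347 years.

13.73 years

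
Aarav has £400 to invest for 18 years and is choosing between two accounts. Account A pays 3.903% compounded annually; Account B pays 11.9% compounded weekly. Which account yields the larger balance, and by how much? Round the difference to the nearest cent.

Account A growth factor: (1 + 0.03903)^18 ≈ 1.99207447; balance ≈ 796.8298.
Account B growth factor: (1 + 0.119/52)^936 ≈ 8.49563745; balance ≈ 3,398.2550.
Account B is larger by 2,601.4252.

Account B, by £2,601.43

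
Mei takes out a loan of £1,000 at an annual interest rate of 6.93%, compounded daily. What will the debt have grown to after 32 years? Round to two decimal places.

£9,183.33

Periodic rate = 6.93%/365 = 0.000189863; periods = 365·32 = 11680.
A = 1,000·(1 + 0.0693/365)^11680 ≈ 1,000·9.183326534 ≈ 9,183.3265.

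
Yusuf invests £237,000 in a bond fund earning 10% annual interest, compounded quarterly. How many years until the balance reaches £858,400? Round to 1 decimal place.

13.0 years

We need (1 + 0.025)^(4t) = 3.6219, so 4t = ln 3.6219 / ln 1.025 ≈ 52.1213.
t ≈ 52.1213/4 = 13.0303 years.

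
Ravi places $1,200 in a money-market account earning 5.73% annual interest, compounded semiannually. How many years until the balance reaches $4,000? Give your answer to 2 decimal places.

We need (1 + 0.02865)^(2t) = 3.3333, so 2t = ln 3.3333 / ln 1.02865 ≈ 42.6226.
t ≈ 42.6226/2 = 21.3113 years.

21.31 years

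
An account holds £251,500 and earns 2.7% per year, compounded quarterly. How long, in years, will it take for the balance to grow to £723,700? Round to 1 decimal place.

39.3 years

(1 + 0.00675)^(4t) = 723,700/251,500 = 2.8775.
4t·ln(1 + 0.00675) = ln(2.8775); 4t = 1.0569/0.00672732 ≈ 157.1107.
t ≈ 39.2777 years.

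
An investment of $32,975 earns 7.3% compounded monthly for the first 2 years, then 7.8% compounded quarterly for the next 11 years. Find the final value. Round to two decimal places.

Phase 1: 32,975·(1 + 0.073/12)^24 ≈ 38,141.6709.
Phase 2: 38,141.6709·(1 + 0.0195)^44 ≈ 89,214.9917.

$89,214.99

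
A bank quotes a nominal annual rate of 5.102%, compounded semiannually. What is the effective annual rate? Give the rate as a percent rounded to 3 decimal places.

EAR = (1 + 5.102%/2)^2 − 1 = (1 + 0.02551)^2 − 1.
(1 + 0.02551)^2 ≈ 1.051671, so EAR ≈ 5.16708%.

5.167%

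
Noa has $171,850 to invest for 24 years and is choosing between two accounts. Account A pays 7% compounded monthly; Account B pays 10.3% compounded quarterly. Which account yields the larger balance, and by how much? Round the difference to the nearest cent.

Account B, by $1,055,459.38

Account A growth factor: (1 + 0.07/12)^288 ≈ 5.33943035706; balance ≈ 917,581.1069.
Account B growth factor: (1 + 0.02575)^96 ≈ 11.48117829607; balance ≈ 1,973,040.4902.
Account B is larger by 1,055,459.3833.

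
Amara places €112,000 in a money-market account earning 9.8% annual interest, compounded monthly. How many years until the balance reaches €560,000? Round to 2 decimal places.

(1 + 0.00816667)^(12t) = 560,000/112,000 = 5.
12t·ln(1 + 0.00816667) = ln(5); 12t = 1.6094/0.0081335 ≈ 197.8777.
t ≈ 16.4898 years.

16.49 years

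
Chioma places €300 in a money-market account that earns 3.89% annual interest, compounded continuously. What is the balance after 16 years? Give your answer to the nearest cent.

A = P·e^(rt) = 300·e^(0.0389·16) = 300·e^0.6224.
e^0.6224 ≈ 1.86339483, so A ≈ 559.0184.

€559.02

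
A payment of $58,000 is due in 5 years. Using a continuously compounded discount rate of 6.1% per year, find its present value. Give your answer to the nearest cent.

P = A·e^(−rt) = 58,000·e^(−0.305).
e^(−0.305) ≈ 0.73712337439, so P ≈ 42,753.1557.

$42,753.16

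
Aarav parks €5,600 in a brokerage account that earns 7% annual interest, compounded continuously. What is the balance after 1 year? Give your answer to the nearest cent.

A = P·e^(rt) = 5,600·e^(0.07·1) = 5,600·e^0.07.
e^0.07 ≈ 1.072508181, so A ≈ 6,006.0458.

€6,006.05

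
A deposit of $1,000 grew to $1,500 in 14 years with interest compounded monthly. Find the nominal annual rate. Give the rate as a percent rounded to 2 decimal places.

(1 + r/12)^168 = 1,500/1,000 = 1.5.
1 + r/12 = 1.5^(1/168) ≈ 1.002416, so r/12 ≈ 0.0024164.
r ≈ 12·0.0024164 = 2.89968%.

2.90%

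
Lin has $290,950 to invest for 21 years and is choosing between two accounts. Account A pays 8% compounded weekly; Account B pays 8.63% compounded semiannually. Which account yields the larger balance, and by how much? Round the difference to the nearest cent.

A: (1 + 0.08/52)^1092 ≈ 5.358633594713, so 290,950 × 5.358633594713 ≈ 1,559,094.4444.
B: (1 + 0.04315)^42 ≈ 5.896088865478, so 290,950 × 5.896088865478 ≈ 1,715,467.0554.
Difference ≈ 156,372.6110 in favor of B.

Account B, by $156,372.61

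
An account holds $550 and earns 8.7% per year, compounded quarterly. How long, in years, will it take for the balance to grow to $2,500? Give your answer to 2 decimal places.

17.59 years

We need (1 + 0.02175)^(4t) = 4.5455, so 4t = ln 4.5455 / ln 1.02175 ≈ 70.3694.
t ≈ 70.3694/4 = 17.5924 years.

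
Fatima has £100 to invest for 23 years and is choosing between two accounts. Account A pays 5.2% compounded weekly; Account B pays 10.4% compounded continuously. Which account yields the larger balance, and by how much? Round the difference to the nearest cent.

Account A growth factor: (1 + 0.001)^1196 ≈ 3.30488738; balance ≈ 330.4887.
Account B growth factor: e^(0.104·23) = e^2.392 ≈ 10.93534277; balance ≈ 1,093.5343.
Account B is larger by 763.0455.

Account B, by £763.05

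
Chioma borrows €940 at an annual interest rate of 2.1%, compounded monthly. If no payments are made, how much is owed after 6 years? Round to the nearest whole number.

Periodic rate = 2.1%/12 = 0.00175; periods = 12·6 = 72.
A = 940·(1 + 0.00175)^72 ≈ 940·1.134157266 ≈ 1,066.1078.

€1,066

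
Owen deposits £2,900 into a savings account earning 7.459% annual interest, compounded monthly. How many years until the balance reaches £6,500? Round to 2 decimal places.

We need (1 + 0.00621583)^(12t) = 2.2414, so 12t = ln 2.2414 / ln 1.006216 ≈ 130.2476.
t ≈ 130.2476/12 = 10.8540 years.

10.85 years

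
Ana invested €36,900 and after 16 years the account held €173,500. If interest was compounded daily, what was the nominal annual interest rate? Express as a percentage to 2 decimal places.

(1 + r/365)^5840 = 173,500/36,900 = 4.7019.
1 + r/365 = 4.7019^(1/5840) ≈ 1.000265, so r/365 ≈ 0.000265098.
r ≈ 365·0.000265098 = 9.67607%.

9.68%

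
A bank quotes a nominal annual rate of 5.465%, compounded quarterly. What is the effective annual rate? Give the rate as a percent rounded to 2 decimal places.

5.58%

One year is 4 periods at 0.0136625 each: (1 + 0.0136625)^4 ≈ 1.05578.
EAR = 1.05578 − 1 ≈ 5.57802%.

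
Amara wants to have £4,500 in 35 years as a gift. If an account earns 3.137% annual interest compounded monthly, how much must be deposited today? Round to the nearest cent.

Periodic rate = 3.137%/12 = 0.00261417; 420 periods.
P = 4,500/(1 + 0.03137/12)^420 ≈ 4,500/2.993721864 ≈ 1,503.1457.

£1,503.15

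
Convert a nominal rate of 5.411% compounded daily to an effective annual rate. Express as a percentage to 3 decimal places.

5.560%

EAR = (1 + 5.411%/365)^365 − 1 = (1 + 0.000148247)^365 − 1.
(1 + 0.000148247)^365 ≈ 1.055596, so EAR ≈ 5.55965%.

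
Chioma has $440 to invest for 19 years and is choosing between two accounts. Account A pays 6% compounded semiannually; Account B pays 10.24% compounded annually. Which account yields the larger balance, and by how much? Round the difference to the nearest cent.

Account A growth factor: (1 + 0.03)^38 ≈ 3.074783478; balance ≈ 1,352.9047.
Account B growth factor: (1 + 0.1024)^19 ≈ 6.374481818; balance ≈ 2,804.7720.
Account B is larger by 1,451.8673.

Account B, by $1,451.87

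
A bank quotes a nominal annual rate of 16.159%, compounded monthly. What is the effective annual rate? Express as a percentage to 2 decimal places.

17.41%

EAR = (1 + 16.159%/12)^12 − 1 = (1 + 0.0134658)^12 − 1.
(1 + 0.0134658)^12 ≈ 1.174112, so EAR ≈ 17.41115%.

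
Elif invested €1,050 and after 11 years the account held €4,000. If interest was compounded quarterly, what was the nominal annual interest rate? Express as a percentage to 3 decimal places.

12.346%

(1 + r/4)^44 = 4,000/1,050 = 3.80952.
1 + r/4 = 3.80952^(1/44) ≈ 1.030865, so r/4 ≈ 0.0308646.
r ≈ 4·0.0308646 = 12.34582%.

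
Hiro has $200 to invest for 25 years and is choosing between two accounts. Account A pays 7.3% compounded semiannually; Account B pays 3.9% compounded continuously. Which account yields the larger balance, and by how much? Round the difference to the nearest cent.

A: (1 + 0.0365)^50 ≈ 6.004340622, so 200 × 6.004340622 ≈ 1,200.8681.
B: e^(0.039·25) = e^0.975 ≈ 2.65116721, so 200 × 2.65116721 ≈ 530.2334.
Difference ≈ 670.6347 in favor of A.

Account A, by $670.63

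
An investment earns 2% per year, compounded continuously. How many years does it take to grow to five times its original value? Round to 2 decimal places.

e^(0.02t) = 5, so 0.02t = ln 5 ≈ 1.6094.
t ≈ 1.6094/0.02 ≈ 80.4719.

80.47 years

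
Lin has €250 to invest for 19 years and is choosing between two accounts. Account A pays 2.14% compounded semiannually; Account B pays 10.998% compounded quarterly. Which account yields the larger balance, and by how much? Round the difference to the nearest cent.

Account B, by €1,589.64

Account A growth factor: (1 + 0.0107)^38 ≈ 1.49846325; balance ≈ 374.6158.
Account B growth factor: (1 + 0.027495)^76 ≈ 7.857031717; balance ≈ 1,964.2579.
Account B is larger by 1,589.6421.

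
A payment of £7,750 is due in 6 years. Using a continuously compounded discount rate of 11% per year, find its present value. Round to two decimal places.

£4,005.60

P = A·e^(−rt) = 7,750·e^(−0.66).
e^(−0.66) ≈ 0.5168513345, so P ≈ 4,005.5978.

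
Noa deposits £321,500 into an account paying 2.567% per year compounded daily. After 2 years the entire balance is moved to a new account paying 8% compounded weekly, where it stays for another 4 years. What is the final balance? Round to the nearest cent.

After 2 years at 2.567%: 321,500 × 1.05267884354 ≈ 338,436.2482.
Then 4 years at 8%: 338,436.2482 × 1.37678916795 ≈ 465,955.3606.

£465,955.36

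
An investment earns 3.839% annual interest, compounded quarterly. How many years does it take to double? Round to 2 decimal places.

(1 + 0.0095975)^(4t) = 2.
4t = ln 2 / ln(1 + 0.0095975) ≈ 0.69315/0.00955174 ≈ 72.5677.
t ≈ 18.1419.

18.14 years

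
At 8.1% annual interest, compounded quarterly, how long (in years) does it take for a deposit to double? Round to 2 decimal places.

8.64 years

(1 + 0.02025)^(4t) = 2.
4t = ln 2 / ln(1 + 0.02025) ≈ 0.69315/0.0200477 ≈ 34.5749.
t ≈ 8.6437.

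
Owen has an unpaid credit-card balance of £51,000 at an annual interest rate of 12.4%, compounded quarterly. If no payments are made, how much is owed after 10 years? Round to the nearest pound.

£172,948

Periodic rate = 12.4%/4 = 0.031; periods = 4·10 = 40.
A = 51,000·(1 + 0.031)^40 ≈ 51,000·3.39114696319 ≈ 172,948.4951.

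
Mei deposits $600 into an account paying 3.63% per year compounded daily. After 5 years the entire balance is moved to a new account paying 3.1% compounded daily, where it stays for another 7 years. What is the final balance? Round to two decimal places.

$893.74

After 5 years at 3.63%: 600 × 1.19900372 ≈ 719.4022.
Then 7 years at 3.1%: 719.4022 × 1.24233265 ≈ 893.7369.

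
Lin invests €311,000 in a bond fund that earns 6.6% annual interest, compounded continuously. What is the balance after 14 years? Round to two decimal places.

A = P·e^(rt) = 311,000·e^(0.066·14) = 311,000·e^0.924.
e^0.924 ≈ 2.51934765261, so A ≈ 783,517.1200.

€783,517.12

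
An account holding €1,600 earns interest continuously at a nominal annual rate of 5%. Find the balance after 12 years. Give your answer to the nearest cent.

€2,915.39

A = P·e^(rt) = 1,600·e^(0.05·12) = 1,600·e^0.6.
e^0.6 ≈ 1.8221188, so A ≈ 2,915.3901.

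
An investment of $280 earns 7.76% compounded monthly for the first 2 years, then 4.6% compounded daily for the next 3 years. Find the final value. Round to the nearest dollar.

$375

Phase 1: 280·(1 + 0.0776/12)^24 ≈ 326.8463.
Phase 2: 326.8463·(1 + 0.046/365)^1095 ≈ 375.2083.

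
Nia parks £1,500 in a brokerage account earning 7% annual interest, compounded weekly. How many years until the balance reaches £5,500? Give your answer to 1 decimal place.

18.6 years

(1 + 0.00134615)^(52t) = 5,500/1,500 = 3.6667.
52t·ln(1 + 0.00134615) = ln(3.6667); 52t = 1.2993/0.00134525 ≈ 965.8311.
t ≈ 18.5737 years.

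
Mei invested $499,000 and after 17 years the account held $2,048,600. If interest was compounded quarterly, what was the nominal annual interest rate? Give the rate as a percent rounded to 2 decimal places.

The 68-period growth factor is 2,048,600/499,000 = 4.10541.
r/4 = 4.10541^(1/68) − 1 ≈ 0.0209864, so r ≈ 4·0.0209864 = 8.39455%.

8.39%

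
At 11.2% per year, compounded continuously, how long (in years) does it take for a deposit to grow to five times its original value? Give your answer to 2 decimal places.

e^(0.112t) = 5, so 0.112t = ln 5 ≈ 1.6094.
t ≈ 1.6094/0.112 ≈ 14.3700.

14.37 years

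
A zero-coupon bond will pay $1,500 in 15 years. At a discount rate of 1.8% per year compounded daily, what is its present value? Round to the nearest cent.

Periodic rate = 1.8%/365 = 0.0000493151; 5475 periods.
P = 1,500/(1 + 0.018/365)^5475 ≈ 1,500/1.30995573 ≈ 1,145.0769.

$1,145.08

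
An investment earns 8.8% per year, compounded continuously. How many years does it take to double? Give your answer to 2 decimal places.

7.88 years

e^(0.088t) = 2, so 0.088t = ln 2 ≈ 0.69315.
t ≈ 0.69315/0.088 ≈ 7.8767.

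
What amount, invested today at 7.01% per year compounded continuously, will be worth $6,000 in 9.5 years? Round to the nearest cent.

P = A·e^(−rt) = 6,000·e^(−0.66595).
e^(−0.66595) ≈ 0.5137851998, so P ≈ 3,082.7112.

$3,082.71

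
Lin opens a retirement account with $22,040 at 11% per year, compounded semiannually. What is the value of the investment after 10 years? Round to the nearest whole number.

Growth factor = (1 + 0.055)^20 ≈ 2.9177574906.
A ≈ 22,040 × 2.9177574906 ≈ 64,307.3751.

$64,307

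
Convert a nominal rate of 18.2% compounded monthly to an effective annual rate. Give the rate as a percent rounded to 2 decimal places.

One year is 12 periods at 0.0151667 each: (1 + 0.0151667)^12 ≈ 1.197976.
EAR = 1.197976 − 1 ≈ 19.79762%.

19.80%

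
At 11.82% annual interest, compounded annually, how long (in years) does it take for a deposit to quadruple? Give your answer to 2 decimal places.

12.41 years

(1 + 0.1182)^t = 4.
t = ln 4 / ln(1 + 0.1182) ≈ 1.3863/0.11172 ≈ 12.4086.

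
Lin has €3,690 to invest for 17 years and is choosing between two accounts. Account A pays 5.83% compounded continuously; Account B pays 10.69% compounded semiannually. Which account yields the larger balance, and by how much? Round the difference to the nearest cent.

Account B, by €11,730.46

A: e^(0.0583·17) = e^0.9911 ≈ 2.694196459, so 3,690 × 2.694196459 ≈ 9,941.5849.
B: (1 + 0.05345)^34 ≈ 5.8731830135, so 3,690 × 5.8731830135 ≈ 21,672.0453.
Difference ≈ 11,730.4604 in favor of B.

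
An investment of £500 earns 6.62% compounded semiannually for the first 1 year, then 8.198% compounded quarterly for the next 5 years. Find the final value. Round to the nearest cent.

£800.70

Phase 1: 500·(1 + 0.0331)^2 ≈ 533.6478.
Phase 2: 533.6478·(1 + 0.020495)^20 ≈ 800.7047.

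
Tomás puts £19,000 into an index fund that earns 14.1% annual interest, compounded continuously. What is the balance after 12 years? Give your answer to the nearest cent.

£103,176.28

A = P·e^(rt) = 19,000·e^(0.141·12) = 19,000·e^1.692.
e^1.692 ≈ 5.43033051273, so A ≈ 103,176.2797.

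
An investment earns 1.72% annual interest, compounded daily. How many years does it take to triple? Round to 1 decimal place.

(1 + 0.0000471233)^(365t) = 3.
365t = ln 3 / ln(1 + 0.0000471233) ≈ 1.0986/4.71222e-05 ≈ 23314.1240.
t ≈ 63.8743.

63.9 years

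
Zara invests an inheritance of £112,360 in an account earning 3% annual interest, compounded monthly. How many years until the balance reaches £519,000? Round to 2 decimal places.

51.07 years

We need (1 + 0.0025)^(12t) = 4.6191, so 12t = ln 4.6191 / ln 1.0025 ≈ 612.8431.
t ≈ 612.8431/12 = 51.0703 years.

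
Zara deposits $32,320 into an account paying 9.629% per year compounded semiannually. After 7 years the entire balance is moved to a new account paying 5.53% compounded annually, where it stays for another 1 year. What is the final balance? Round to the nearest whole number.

Phase 1: 32,320·(1 + 0.048145)^14 ≈ 62,426.7160.
Phase 2: 62,426.7160·(1 + 0.0553)^1 ≈ 65,878.9134.

$65,879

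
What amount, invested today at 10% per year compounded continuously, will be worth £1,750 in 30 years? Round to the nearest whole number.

P = A·e^(−rt) = 1,750·e^(−3).
e^(−3) ≈ 0.04978706837, so P ≈ 87.1274.

£87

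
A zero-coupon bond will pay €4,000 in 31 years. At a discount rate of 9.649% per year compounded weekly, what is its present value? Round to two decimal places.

€201.47

Growth factor = (1 + 0.09649/52)^1612 ≈ 19.85425291.
P = 4,000/19.85425291 ≈ 201.4682.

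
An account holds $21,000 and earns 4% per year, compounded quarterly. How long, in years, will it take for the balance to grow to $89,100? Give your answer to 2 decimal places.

36.31 years

We need (1 + 0.01)^(4t) = 4.2429, so 4t = ln 4.2429 / ln 1.01 ≈ 145.2451.
t ≈ 145.2451/4 = 36.3113 years.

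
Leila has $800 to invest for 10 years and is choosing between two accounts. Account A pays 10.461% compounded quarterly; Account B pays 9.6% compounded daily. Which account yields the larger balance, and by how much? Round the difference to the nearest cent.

Account A growth factor: (1 + 0.0261525)^40 ≈ 2.808512117; balance ≈ 2,246.8097.
Account B growth factor: (1 + 0.096/365)^3650 ≈ 2.611366834; balance ≈ 2,089.0935.
Account A is larger by 157.7162.

Account A, by $157.72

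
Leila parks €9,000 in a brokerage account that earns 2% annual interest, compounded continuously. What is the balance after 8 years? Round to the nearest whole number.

A = P·e^(rt) = 9,000·e^(0.02·8) = 9,000·e^0.16.
e^0.16 ≈ 1.173510871, so A ≈ 10,561.5978.

€10,562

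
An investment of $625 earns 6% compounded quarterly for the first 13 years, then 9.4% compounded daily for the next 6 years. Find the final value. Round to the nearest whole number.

Phase 1: 625·(1 + 0.015)^52 ≈ 1,355.5459.
Phase 2: 1,355.5459·(1 + 0.094/365)^2190 ≈ 2,382.4553.

$2,382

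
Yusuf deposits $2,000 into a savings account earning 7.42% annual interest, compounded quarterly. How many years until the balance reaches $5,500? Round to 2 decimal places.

We need (1 + 0.01855)^(4t) = 2.75, so 4t = ln 2.75 / ln 1.01855 ≈ 55.0380.
t ≈ 55.0380/4 = 13.7595 years.

13.76 years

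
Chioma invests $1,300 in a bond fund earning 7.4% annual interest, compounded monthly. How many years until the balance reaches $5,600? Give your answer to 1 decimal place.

19.8 years

We need (1 + 0.00616667)^(12t) = 4.3077, so 12t = ln 4.3077 / ln 1.006167 ≈ 237.5515.
t ≈ 237.5515/12 = 19.7960 years.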